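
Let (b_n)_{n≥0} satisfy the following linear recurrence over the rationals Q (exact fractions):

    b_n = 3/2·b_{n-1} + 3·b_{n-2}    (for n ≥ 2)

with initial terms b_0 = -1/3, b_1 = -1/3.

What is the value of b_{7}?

-10701/64

b_2 = 3/2·-1/3 + 3·-1/3 = -3/2
b_3 = 3/2·-3/2 + 3·-1/3 = -13/4
b_4 = 3/2·-13/4 + 3·-3/2 = -75/8
b_5 = 3/2·-75/8 + 3·-13/4 = -381/16
b_6 = 3/2·-381/16 + 3·-75/8 = -2043/32
b_7 = 3/2·-2043/32 + 3·-381/16 = -10701/64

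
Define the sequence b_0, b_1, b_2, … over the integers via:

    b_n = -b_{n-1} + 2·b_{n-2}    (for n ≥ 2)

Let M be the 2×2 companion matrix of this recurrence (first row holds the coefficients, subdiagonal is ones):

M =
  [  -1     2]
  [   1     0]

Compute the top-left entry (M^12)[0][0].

2731

(M^12)[0][0] is the top entry after applying M 12 times to the unit state (1, 0). Equivalently it is h_{13} for the auxiliary sequence (h_n) obeying the same recurrence with h_1 = 1 and h_i = 0 for 0 ≤ i < 1:
h_2 = -1·1 + 2·0 = -1
h_3 = -1·-1 + 2·1 = 3
h_4 = -1·3 + 2·-1 = -5
h_5 = -1·-5 + 2·3 = 11
h_6 = -1·11 + 2·-5 = -21
h_7 = -1·-21 + 2·11 = 43
h_8 = -1·43 + 2·-21 = -85
h_9 = -1·-85 + 2·43 = 171
h_10 = -1·171 + 2·-85 = -341
h_11 = -1·-341 + 2·171 = 683
h_12 = -1·683 + 2·-341 = -1365
h_13 = -1·-1365 + 2·683 = 2731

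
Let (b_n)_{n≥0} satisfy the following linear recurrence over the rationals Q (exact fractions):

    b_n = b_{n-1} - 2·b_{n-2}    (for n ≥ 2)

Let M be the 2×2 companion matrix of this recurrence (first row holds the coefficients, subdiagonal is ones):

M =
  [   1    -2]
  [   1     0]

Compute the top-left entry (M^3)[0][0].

(M^3)[0][0] is the top entry after applying M 3 times to the unit state (1, 0). Equivalently it is h_{4} for the auxiliary sequence (h_n) obeying the same recurrence with h_1 = 1 and h_i = 0 for 0 ≤ i < 1:
h_2 = 1·1 + -2·0 = 1
h_3 = 1·1 + -2·1 = -1
h_4 = 1·-1 + -2·1 = -3

-3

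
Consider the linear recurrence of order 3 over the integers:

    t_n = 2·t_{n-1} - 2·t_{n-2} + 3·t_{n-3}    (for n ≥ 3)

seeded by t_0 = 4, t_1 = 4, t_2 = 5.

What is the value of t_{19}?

t_3 = 2·5 + -2·4 + 3·4 = 14
t_4 = 2·14 + -2·5 + 3·4 = 30
t_5 = 2·30 + -2·14 + 3·5 = 47
t_6 = 2·47 + -2·30 + 3·14 = 76
t_7 = 2·76 + -2·47 + 3·30 = 148
t_8 = 2·148 + -2·76 + 3·47 = 285
t_9 = 2·285 + -2·148 + 3·76 = 502
t_10 = 2·502 + -2·285 + 3·148 = 878
t_11 = 2·878 + -2·502 + 3·285 = 1607
t_12 = 2·1607 + -2·878 + 3·502 = 2964
t_13 = 2·2964 + -2·1607 + 3·878 = 5348
t_14 = 2·5348 + -2·2964 + 3·1607 = 9589
t_15 = 2·9589 + -2·5348 + 3·2964 = 17374
t_16 = 2·17374 + -2·9589 + 3·5348 = 31614
t_17 = 2·31614 + -2·17374 + 3·9589 = 57247
t_18 = 2·57247 + -2·31614 + 3·17374 = 103388
t_19 = 2·103388 + -2·57247 + 3·31614 = 187124

187124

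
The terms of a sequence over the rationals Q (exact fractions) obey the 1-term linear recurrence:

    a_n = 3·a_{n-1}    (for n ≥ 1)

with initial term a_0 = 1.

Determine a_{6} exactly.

729

a_1 = 3·1 = 3
a_2 = 3·3 = 9
a_3 = 3·9 = 27
a_4 = 3·27 = 81
a_5 = 3·81 = 243
a_6 = 3·243 = 729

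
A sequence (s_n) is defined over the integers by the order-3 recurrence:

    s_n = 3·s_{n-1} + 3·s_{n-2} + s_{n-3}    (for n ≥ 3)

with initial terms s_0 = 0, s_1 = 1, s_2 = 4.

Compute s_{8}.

s_3 = 3·4 + 3·1 + 1·0 = 15
s_4 = 3·15 + 3·4 + 1·1 = 58
s_5 = 3·58 + 3·15 + 1·4 = 223
s_6 = 3·223 + 3·58 + 1·15 = 858
s_7 = 3·858 + 3·223 + 1·58 = 3301
s_8 = 3·3301 + 3·858 + 1·223 = 12700

12700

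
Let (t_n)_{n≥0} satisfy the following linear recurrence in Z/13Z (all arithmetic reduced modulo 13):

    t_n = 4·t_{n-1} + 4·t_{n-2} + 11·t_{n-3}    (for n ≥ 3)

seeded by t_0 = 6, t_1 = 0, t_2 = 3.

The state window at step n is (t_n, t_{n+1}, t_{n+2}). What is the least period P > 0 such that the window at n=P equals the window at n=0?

n=0: window = (6, 0, 3)
n=1: window = (0, 3, 0)
n=2: window = (3, 0, 12)
n=3: window = (0, 12, 3)
n=4: window = (12, 3, 8)
n=5: window = (3, 8, 7)
n=6: window = (8, 7, 2)
n=7: window = (7, 2, 7)
n=8: window = (2, 7, 9)
n=9: window = (7, 9, 8)
n=10: window = (9, 8, 2)
n=11: window = (8, 2, 9)
n=12: window = (2, 9, 2)
n=13: window = (9, 2, 1)
n=14: window = (2, 1, 7)
n=15: window = (1, 7, 2)
n=16: window = (7, 2, 8)
n=17: window = (2, 8, 0)
n=18: window = (8, 0, 2)
n=19: window = (0, 2, 5)
n=20: window = (2, 5, 2)
n=21: window = (5, 2, 11)
n=22: window = (2, 11, 3)
n=23: window = (11, 3, 0)
n=24: window = (3, 0, 3)
n=25: window = (0, 3, 6)
n=26: window = (3, 6, 10)
n=27: window = (6, 10, 6)
n=28: window = (10, 6, 0)
n=29: window = (6, 0, 4)
n=30: window = (0, 4, 4)
n=31: window = (4, 4, 6)
n=32: window = (4, 6, 6)
n=33: window = (6, 6, 1)
n=34: window = (6, 1, 3)
n=35: window = (1, 3, 4)
n=36: window = (3, 4, 0)
n=37: window = (4, 0, 10)
n=38: window = (0, 10, 6)
n=39: window = (10, 6, 12)
n=40: window = (6, 12, 0)
…
n=2194: window = (7, 4, 6)
n=2195: window = (4, 6, 0)
n=2196: window = (6, 0, 3)
window at n=2196 equals window at n=0 → period = 2196

2196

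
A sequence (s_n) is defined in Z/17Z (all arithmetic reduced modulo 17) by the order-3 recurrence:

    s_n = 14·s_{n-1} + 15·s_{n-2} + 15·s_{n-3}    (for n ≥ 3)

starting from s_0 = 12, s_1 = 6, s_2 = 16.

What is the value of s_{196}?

5

s_3 = 14·16 + 15·6 + 15·12 = 1
s_4 = 14·1 + 15·16 + 15·6 = 4
s_5 = 14·4 + 15·1 + 15·16 = 5
s_6 = 14·5 + 15·4 + 15·1 = 9
s_7 = 14·9 + 15·5 + 15·4 = 6
s_8 = 14·6 + 15·9 + 15·5 = 5
Continuing the recurrence:
  s_9 = 6;  s_10 = 11;  s_11 = 13;  s_12 = 12;  s_13 = 1;  s_14 = 15
  s_15 = 14;  s_16 = 11;  s_17 = 11;  s_18 = 2;  s_19 = 1;  s_20 = 5
  s_21 = 13;  s_22 = 0;  s_23 = 15;  s_24 = 14;  s_25 = 13;  s_26 = 5
  s_27 = 16;  s_28 = 1;  s_29 = 6;  s_30 = 16;  s_31 = 6;  s_32 = 6
  s_33 = 6;  s_34 = 9;  s_35 = 0;  s_36 = 4;  s_37 = 4;  s_38 = 14
  s_39 = 10;  s_40 = 2;  s_41 = 14;  s_42 = 2;  s_43 = 13;  s_44 = 14
  s_45 = 13;  s_46 = 9;  s_47 = 4;  s_48 = 12;  s_49 = 6;  s_50 = 1
  s_51 = 12;  s_52 = 1;  s_53 = 5;  s_54 = 10;  s_55 = 9;  s_56 = 11
  s_57 = 14;  s_58 = 3;  s_59 = 9;  s_60 = 7;  s_61 = 6;  s_62 = 1
  s_63 = 5;  s_64 = 5;  s_65 = 7;  s_66 = 10;  s_67 = 14;  s_68 = 9
  s_69 = 10;  s_70 = 9;  s_71 = 3;  s_72 = 4;  s_73 = 15;  s_74 = 9
  s_75 = 3;  s_76 = 11;  s_77 = 11;  s_78 = 7;  s_79 = 3;  s_80 = 6
  s_81 = 13;  s_82 = 11;  s_83 = 14;  s_84 = 12;  s_85 = 16;  s_86 = 2
  s_87 = 6;  s_88 = 14;  s_89 = 10;  s_90 = 15;  s_91 = 9;  s_92 = 8
  s_93 = 13;  s_94 = 12;  s_95 = 7;  s_96 = 14;  s_97 = 5;  s_98 = 11
  s_99 = 14;  s_100 = 11;  s_101 = 2;  s_102 = 12;  s_103 = 6;  s_104 = 5
  s_105 = 0;  s_106 = 12;  s_107 = 5;  s_108 = 12;  s_109 = 15;  s_110 = 6
  s_111 = 13;  s_112 = 4;  s_113 = 1;  s_114 = 14;  s_115 = 16;  s_116 = 7
  s_117 = 4;  s_118 = 10;  s_119 = 16;  s_120 = 9;  s_121 = 6;  s_122 = 0
  s_123 = 4;  s_124 = 10;  s_125 = 13;  s_126 = 1;  s_127 = 2;  s_128 = 0
  s_129 = 11;  s_130 = 14;  s_131 = 4;  s_132 = 6;  s_133 = 14;  s_134 = 6
  s_135 = 10;  s_136 = 15;  s_137 = 8;  s_138 = 11;  s_139 = 6;  s_140 = 12
  s_141 = 15;  s_142 = 4;  s_143 = 2;  s_144 = 7;  s_145 = 1;  s_146 = 13
  s_147 = 13;  s_148 = 1;  s_149 = 13;  s_150 = 1;  s_151 = 3;  s_152 = 14
  s_153 = 1;  s_154 = 14;  s_155 = 13;  s_156 = 16;  s_157 = 0;  s_158 = 10
  s_159 = 6;  s_160 = 13;  s_161 = 14;  s_162 = 5;  s_163 = 16;  s_164 = 16
  s_165 = 12;  s_166 = 2;  s_167 = 6;  s_168 = 5;  s_169 = 3;  s_170 = 3
  s_171 = 9;  s_172 = 12;  s_173 = 8;  s_174 = 2;  s_175 = 5;  s_176 = 16
  s_177 = 6;  s_178 = 8;  s_179 = 0;  s_180 = 6;  s_181 = 0;  s_182 = 5
  s_183 = 7;  s_184 = 3;  s_185 = 1;  s_186 = 11;  s_187 = 10;  s_188 = 14
  s_189 = 1;  s_190 = 0;  s_191 = 4;  s_192 = 3;  s_193 = 0;  s_194 = 3
s_195 = 14·3 + 15·0 + 15·3 = 2
s_196 = 14·2 + 15·3 + 15·0 = 5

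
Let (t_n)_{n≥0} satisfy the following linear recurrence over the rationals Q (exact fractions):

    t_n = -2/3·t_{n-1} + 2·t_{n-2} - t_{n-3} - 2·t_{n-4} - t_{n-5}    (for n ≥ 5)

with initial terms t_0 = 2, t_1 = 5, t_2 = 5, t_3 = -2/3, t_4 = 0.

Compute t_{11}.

-476644/2187

t_5 = -2/3·0 + 2·-2/3 + -1·5 + -2·5 + -1·2 = -55/3
t_6 = -2/3·-55/3 + 2·0 + -1·-2/3 + -2·5 + -1·5 = -19/9
t_7 = -2/3·-19/9 + 2·-55/3 + -1·0 + -2·-2/3 + -1·5 = -1051/27
t_8 = -2/3·-1051/27 + 2·-19/9 + -1·-55/3 + -2·0 + -1·-2/3 = 3299/81
t_9 = -2/3·3299/81 + 2·-1051/27 + -1·-19/9 + -2·-55/3 + -1·0 = -16093/243
t_10 = -2/3·-16093/243 + 2·3299/81 + -1·-1051/27 + -2·-19/9 + -1·-55/3 = 136388/729
t_11 = -2/3·136388/729 + 2·-16093/243 + -1·3299/81 + -2·-1051/27 + -1·-19/9 = -476644/2187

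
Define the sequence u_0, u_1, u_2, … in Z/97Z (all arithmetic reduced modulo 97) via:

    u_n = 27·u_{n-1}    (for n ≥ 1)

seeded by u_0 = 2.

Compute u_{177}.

54

u_1 = 27·2 = 54
u_2 = 27·54 = 3
u_3 = 27·3 = 81
u_4 = 27·81 = 53
u_5 = 27·53 = 73
u_6 = 27·73 = 31
u_7 = 27·31 = 61
u_8 = 27·61 = 95
u_9 = 27·95 = 43
u_10 = 27·43 = 94
u_11 = 27·94 = 16
u_12 = 27·16 = 44
u_13 = 27·44 = 24
u_14 = 27·24 = 66
u_15 = 27·66 = 36
u_16 = 27·36 = 2
(u_16) = (2) = (u_0), so the sequence has period 16.
177 ≡ 1 (mod 16), hence u_177 = u_1 = 54.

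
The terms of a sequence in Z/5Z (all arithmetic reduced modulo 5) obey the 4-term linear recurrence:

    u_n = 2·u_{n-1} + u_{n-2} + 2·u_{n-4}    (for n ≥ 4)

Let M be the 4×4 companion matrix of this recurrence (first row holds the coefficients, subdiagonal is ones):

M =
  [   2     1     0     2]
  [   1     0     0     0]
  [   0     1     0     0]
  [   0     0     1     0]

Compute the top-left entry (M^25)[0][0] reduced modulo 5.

1

(M^25)[0][0] is the top entry after applying M 25 times to the unit state (1, 0, 0, 0). Equivalently it is h_{28} for the auxiliary sequence (h_n) obeying the same recurrence with h_3 = 1 and h_i = 0 for 0 ≤ i < 3:
h_4 = 2·1 + 1·0 + 0·0 + 2·0 = 2
h_5 = 2·2 + 1·1 + 0·0 + 2·0 = 0
h_6 = 2·0 + 1·2 + 0·1 + 2·0 = 2
h_7 = 2·2 + 1·0 + 0·2 + 2·1 = 1
h_8 = 2·1 + 1·2 + 0·0 + 2·2 = 3
h_9 = 2·3 + 1·1 + 0·2 + 2·0 = 2
h_10 = 2·2 + 1·3 + 0·1 + 2·2 = 1
h_11 = 2·1 + 1·2 + 0·3 + 2·1 = 1
h_12 = 2·1 + 1·1 + 0·2 + 2·3 = 4
h_13 = 2·4 + 1·1 + 0·1 + 2·2 = 3
h_14 = 2·3 + 1·4 + 0·1 + 2·1 = 2
h_15 = 2·2 + 1·3 + 0·4 + 2·1 = 4
h_16 = 2·4 + 1·2 + 0·3 + 2·4 = 3
h_17 = 2·3 + 1·4 + 0·2 + 2·3 = 1
h_18 = 2·1 + 1·3 + 0·4 + 2·2 = 4
h_19 = 2·4 + 1·1 + 0·3 + 2·4 = 2
h_20 = 2·2 + 1·4 + 0·1 + 2·3 = 4
h_21 = 2·4 + 1·2 + 0·4 + 2·1 = 2
h_22 = 2·2 + 1·4 + 0·2 + 2·4 = 1
h_23 = 2·1 + 1·2 + 0·4 + 2·2 = 3
h_24 = 2·3 + 1·1 + 0·2 + 2·4 = 0
h_25 = 2·0 + 1·3 + 0·1 + 2·2 = 2
h_26 = 2·2 + 1·0 + 0·3 + 2·1 = 1
h_27 = 2·1 + 1·2 + 0·0 + 2·3 = 0
h_28 = 2·0 + 1·1 + 0·2 + 2·0 = 1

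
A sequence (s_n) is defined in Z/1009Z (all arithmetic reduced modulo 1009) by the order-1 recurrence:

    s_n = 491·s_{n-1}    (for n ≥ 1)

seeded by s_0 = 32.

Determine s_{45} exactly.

121

s_1 = 491·32 = 577
s_2 = 491·577 = 787
s_3 = 491·787 = 979
s_4 = 491·979 = 405
s_5 = 491·405 = 82
s_6 = 491·82 = 911
s_7 = 491·911 = 314
s_8 = 491·314 = 806
s_9 = 491·806 = 218
s_10 = 491·218 = 84
s_11 = 491·84 = 884
s_12 = 491·884 = 174
s_13 = 491·174 = 678
s_14 = 491·678 = 937
s_15 = 491·937 = 972
s_16 = 491·972 = 1004
s_17 = 491·1004 = 572
s_18 = 491·572 = 350
s_19 = 491·350 = 320
s_20 = 491·320 = 725
s_21 = 491·725 = 807
s_22 = 491·807 = 709
s_23 = 491·709 = 14
s_24 = 491·14 = 820
s_25 = 491·820 = 29
s_26 = 491·29 = 113
s_27 = 491·113 = 997
s_28 = 491·997 = 162
s_29 = 491·162 = 840
s_30 = 491·840 = 768
s_31 = 491·768 = 731
s_32 = 491·731 = 726
s_33 = 491·726 = 289
s_34 = 491·289 = 639
s_35 = 491·639 = 959
s_36 = 491·959 = 675
s_37 = 491·675 = 473
s_38 = 491·473 = 173
s_39 = 491·173 = 187
s_40 = 491·187 = 1007
s_41 = 491·1007 = 27
s_42 = 491·27 = 140
s_43 = 491·140 = 128
s_44 = 491·128 = 290
s_45 = 491·290 = 121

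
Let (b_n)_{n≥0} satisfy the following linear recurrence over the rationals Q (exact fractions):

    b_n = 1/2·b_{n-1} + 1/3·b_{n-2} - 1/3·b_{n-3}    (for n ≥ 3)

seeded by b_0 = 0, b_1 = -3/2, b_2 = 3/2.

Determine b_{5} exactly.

7/48

b_3 = 1/2·3/2 + 1/3·-3/2 + -1/3·0 = 1/4
b_4 = 1/2·1/4 + 1/3·3/2 + -1/3·-3/2 = 9/8
b_5 = 1/2·9/8 + 1/3·1/4 + -1/3·3/2 = 7/48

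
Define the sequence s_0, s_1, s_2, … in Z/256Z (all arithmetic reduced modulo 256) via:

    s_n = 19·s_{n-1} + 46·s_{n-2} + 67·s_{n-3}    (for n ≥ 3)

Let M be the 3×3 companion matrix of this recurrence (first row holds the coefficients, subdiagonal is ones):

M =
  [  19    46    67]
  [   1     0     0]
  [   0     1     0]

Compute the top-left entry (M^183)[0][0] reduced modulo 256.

227

(M^183)[0][0] is the top entry after applying M 183 times to the unit state (1, 0, 0). Equivalently it is h_{185} for the auxiliary sequence (h_n) obeying the same recurrence with h_2 = 1 and h_i = 0 for 0 ≤ i < 2:
h_3 = 19·1 + 46·0 + 67·0 = 19
h_4 = 19·19 + 46·1 + 67·0 = 151
h_5 = 19·151 + 46·19 + 67·1 = 226
h_6 = 19·226 + 46·151 + 67·19 = 225
h_7 = 19·225 + 46·226 + 67·151 = 212
h_8 = 19·212 + 46·225 + 67·226 = 80
Continuing the recurrence:
  h_9 = 235;  h_10 = 77;  h_11 = 225;  h_12 = 10;  h_13 = 83;  h_14 = 216
  h_15 = 144;  h_16 = 57;  h_17 = 163;  h_18 = 7;  h_19 = 186;  h_20 = 185
  h_21 = 252;  h_22 = 160;  h_23 = 147;  h_24 = 157;  h_25 = 241;  h_26 = 146
  h_27 = 59;  h_28 = 176;  h_29 = 224;  h_30 = 177;  h_31 = 115;  h_32 = 247
  h_33 = 82;  h_34 = 145;  h_35 = 36;  h_36 = 48;  h_37 = 251;  h_38 = 173
  h_39 = 129;  h_40 = 90;  h_41 = 35;  h_42 = 136;  h_43 = 240;  h_44 = 105
  h_45 = 131;  h_46 = 103;  h_47 = 170;  h_48 = 105;  h_49 = 76;  h_50 = 0
  h_51 = 35;  h_52 = 125;  h_53 = 145;  h_54 = 98;  h_55 = 11;  h_56 = 96
  h_57 = 192;  h_58 = 97;  h_59 = 211;  h_60 = 87;  h_61 = 194;  h_62 = 65
  h_63 = 116;  h_64 = 16;  h_65 = 11;  h_66 = 13;  h_67 = 33;  h_68 = 170
  h_69 = 243;  h_70 = 56;  h_71 = 80;  h_72 = 153;  h_73 = 99;  h_74 = 199
  h_75 = 154;  h_76 = 25;  h_77 = 156;  h_78 = 96;  h_79 = 179;  h_80 = 93
  h_81 = 49;  h_82 = 50;  h_83 = 219;  h_84 = 16;  h_85 = 160;  h_86 = 17
  h_87 = 51;  h_88 = 183;  h_89 = 50;  h_90 = 241;  h_91 = 196;  h_92 = 240
  h_93 = 27;  h_94 = 109;  h_95 = 193;  h_96 = 250;  h_97 = 195;  h_98 = 232
  h_99 = 176;  h_100 = 201;  h_101 = 67;  h_102 = 39;  h_103 = 138;  h_104 = 201
  h_105 = 236;  h_106 = 192;  h_107 = 67;  h_108 = 61;  h_109 = 209;  h_110 = 2
  h_111 = 171;  h_112 = 192;  h_113 = 128;  h_114 = 193;  h_115 = 147;  h_116 = 23
  h_117 = 162;  h_118 = 161;  h_119 = 20;  h_120 = 208;  h_121 = 43;  h_122 = 205
  h_123 = 97;  h_124 = 74;  h_125 = 147;  h_126 = 152;  h_127 = 16;  h_128 = 249
  h_129 = 35;  h_130 = 135;  h_131 = 122;  h_132 = 121;  h_133 = 60;  h_134 = 32
  h_135 = 211;  h_136 = 29;  h_137 = 113;  h_138 = 210;  h_139 = 123;  h_140 = 112
  h_141 = 96;  h_142 = 113;  h_143 = 243;  h_144 = 119;  h_145 = 18;  h_146 = 81
  h_147 = 100;  h_148 = 176;  h_149 = 59;  h_150 = 45;  h_151 = 1;  h_152 = 154
  h_153 = 99;  h_154 = 72;  h_155 = 112;  h_156 = 41;  h_157 = 3;  h_158 = 231
  h_159 = 106;  h_160 = 41;  h_161 = 140;  h_162 = 128;  h_163 = 99;  h_164 = 253
  h_165 = 17;  h_166 = 162;  h_167 = 75;  h_168 = 32;  h_169 = 64;  h_170 = 33
  h_171 = 83;  h_172 = 215;  h_173 = 130;  h_174 = 1;  h_175 = 180;  h_176 = 144
  h_177 = 75;  h_178 = 141;  h_179 = 161;  h_180 = 234;  h_181 = 51;  h_182 = 248
  h_183 = 208
h_184 = 19·208 + 46·248 + 67·51 = 89
h_185 = 19·89 + 46·208 + 67·248 = 227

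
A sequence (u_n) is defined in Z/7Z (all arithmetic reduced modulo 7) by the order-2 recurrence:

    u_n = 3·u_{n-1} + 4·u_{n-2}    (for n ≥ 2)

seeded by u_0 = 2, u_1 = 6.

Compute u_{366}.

u_2 = 3·6 + 4·2 = 5
u_3 = 3·5 + 4·6 = 4
u_4 = 3·4 + 4·5 = 4
u_5 = 3·4 + 4·4 = 0
u_6 = 3·0 + 4·4 = 2
u_7 = 3·2 + 4·0 = 6
(u_6, u_7) = (2, 6) = (u_0, u_1), so the sequence has period 6.
366 ≡ 0 (mod 6), hence u_366 = u_0 = 2.

2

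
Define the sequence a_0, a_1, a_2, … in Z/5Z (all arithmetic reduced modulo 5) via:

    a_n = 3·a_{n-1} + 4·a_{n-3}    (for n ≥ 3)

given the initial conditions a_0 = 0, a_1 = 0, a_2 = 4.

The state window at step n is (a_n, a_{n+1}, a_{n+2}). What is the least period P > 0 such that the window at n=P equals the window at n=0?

n=0: window = (0, 0, 4)
n=1: window = (0, 4, 2)
n=2: window = (4, 2, 1)
n=3: window = (2, 1, 4)
n=4: window = (1, 4, 0)
n=5: window = (4, 0, 4)
n=6: window = (0, 4, 3)
n=7: window = (4, 3, 4)
n=8: window = (3, 4, 3)
n=9: window = (4, 3, 1)
n=10: window = (3, 1, 4)
n=11: window = (1, 4, 4)
n=12: window = (4, 4, 1)
n=13: window = (4, 1, 4)
n=14: window = (1, 4, 3)
n=15: window = (4, 3, 3)
n=16: window = (3, 3, 0)
n=17: window = (3, 0, 2)
n=18: window = (0, 2, 3)
n=19: window = (2, 3, 4)
n=20: window = (3, 4, 0)
n=21: window = (4, 0, 2)
n=22: window = (0, 2, 2)
n=23: window = (2, 2, 1)
n=24: window = (2, 1, 1)
n=25: window = (1, 1, 1)
n=26: window = (1, 1, 2)
n=27: window = (1, 2, 0)
n=28: window = (2, 0, 4)
n=29: window = (0, 4, 0)
n=30: window = (4, 0, 0)
n=31: window = (0, 0, 1)
n=32: window = (0, 1, 3)
n=33: window = (1, 3, 4)
n=34: window = (3, 4, 1)
n=35: window = (4, 1, 0)
n=36: window = (1, 0, 1)
n=37: window = (0, 1, 2)
n=38: window = (1, 2, 1)
n=39: window = (2, 1, 2)
n=40: window = (1, 2, 4)
…
n=60: window = (0, 1, 0)
n=61: window = (1, 0, 0)
n=62: window = (0, 0, 4)
window at n=62 equals window at n=0 → period = 62

62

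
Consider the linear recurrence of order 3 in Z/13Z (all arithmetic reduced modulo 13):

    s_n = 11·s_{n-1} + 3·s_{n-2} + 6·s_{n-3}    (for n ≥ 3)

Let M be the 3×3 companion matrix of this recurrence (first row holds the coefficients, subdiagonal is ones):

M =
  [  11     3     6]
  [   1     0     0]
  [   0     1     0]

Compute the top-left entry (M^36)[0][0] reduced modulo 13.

(M^36)[0][0] is the top entry after applying M 36 times to the unit state (1, 0, 0). Equivalently it is h_{38} for the auxiliary sequence (h_n) obeying the same recurrence with h_2 = 1 and h_i = 0 for 0 ≤ i < 2:
h_3 = 11·1 + 3·0 + 6·0 = 11
h_4 = 11·11 + 3·1 + 6·0 = 7
h_5 = 11·7 + 3·11 + 6·1 = 12
h_6 = 11·12 + 3·7 + 6·11 = 11
h_7 = 11·11 + 3·12 + 6·7 = 4
h_8 = 11·4 + 3·11 + 6·12 = 6
h_9 = 11·6 + 3·4 + 6·11 = 1
h_10 = 11·1 + 3·6 + 6·4 = 1
h_11 = 11·1 + 3·1 + 6·6 = 11
h_12 = 11·11 + 3·1 + 6·1 = 0
h_13 = 11·0 + 3·11 + 6·1 = 0
h_14 = 11·0 + 3·0 + 6·11 = 1
(h_12, h_13, h_14) = (0, 0, 1) = (h_0, h_1, h_2), so the sequence has period 12.
38 ≡ 2 (mod 12), hence h_38 = h_2 = 1.

1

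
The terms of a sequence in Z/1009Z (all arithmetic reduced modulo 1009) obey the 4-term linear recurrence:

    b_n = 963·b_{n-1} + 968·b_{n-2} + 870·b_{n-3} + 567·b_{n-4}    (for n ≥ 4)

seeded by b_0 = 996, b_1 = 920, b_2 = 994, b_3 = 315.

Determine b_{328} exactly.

823

b_4 = 963·315 + 968·994 + 870·920 + 567·996 = 206
b_5 = 963·206 + 968·315 + 870·994 + 567·920 = 870
b_6 = 963·870 + 968·206 + 870·315 + 567·994 = 144
b_7 = 963·144 + 968·870 + 870·206 + 567·315 = 723
b_8 = 963·723 + 968·144 + 870·870 + 567·206 = 97
b_9 = 963·97 + 968·723 + 870·144 + 567·870 = 254
Continuing the recurrence:
  b_10 = 805;  b_11 = 909;  b_12 = 369;  b_13 = 78;  b_14 = 595;  b_15 = 683
  b_16 = 299;  b_17 = 484;  b_18 = 51;  b_19 = 630;  b_20 = 556;  b_21 = 7
  b_22 = 967;  b_23 = 60;  b_24 = 451;  b_25 = 727;  b_26 = 669;  b_27 = 551
  b_28 = 989;  b_29 = 901;  b_30 = 777;  b_31 = 354;  b_32 = 936;  b_33 = 216
  b_34 = 990;  b_35 = 74;  b_36 = 626;  b_37 = 455;  b_38 = 957;  b_39 = 230
  b_40 = 729;  b_41 = 269;  b_42 = 210;  b_43 = 318;  b_44 = 573;  b_45 = 190
  b_46 = 257;  b_47 = 327;  b_48 = 472;  b_49 = 564;  b_50 = 484;  b_51 = 756
  b_52 = 411;  b_53 = 810;  b_54 = 207;  b_55 = 866;  b_56 = 485;  b_57 = 360
  b_58 = 910;  b_59 = 720;  b_60 = 148;  b_61 = 942;  b_62 = 223;  b_63 = 773
  b_64 = 96;  b_65 = 850;  b_66 = 174;  b_67 = 691;  b_68 = 280;  b_69 = 845
  b_70 = 691;  b_71 = 899;  b_72 = 881;  b_73 = 963;  b_74 = 761;  b_75 = 1004
  b_76 = 720;  b_77 = 700;  b_78 = 159;  b_79 = 313;  b_80 = 440;  b_81 = 684
  b_82 = 169;  b_83 = 782;  b_84 = 513;  b_85 = 932;  b_86 = 913;  b_87 = 276
  b_88 = 204;  b_89 = 444;  b_90 = 505;  b_91 = 937;  b_92 = 235;  b_93 = 147
  b_94 = 453;  b_95 = 546;  b_96 = 511;  b_97 = 724;  b_98 = 577;  b_99 = 707
  b_100 = 743;  b_101 = 764;  b_102 = 830;  b_103 = 54;  b_104 = 87;  b_105 = 830
  b_106 = 604;  b_107 = 98;  b_108 = 542;  b_109 = 518;  b_110 = 276;  b_111 = 780
  b_112 = 442;  b_113 = 221;  b_114 = 613;  b_115 = 503;  b_116 = 94;  b_117 = 18
  b_118 = 542;  b_119 = 269;  b_120 = 56;  b_121 = 974;  b_122 = 843;  b_123 = 442
  b_124 = 893;  b_125 = 533;  b_126 = 244;  b_127 = 582;  b_128 = 949;  b_129 = 997
  b_130 = 931;  b_131 = 363;  b_132 = 562;  b_133 = 636;  b_134 = 333;  b_135 = 544
  b_136 = 872;  b_137 = 668;  b_138 = 301;  b_139 = 710;  b_140 = 394;  b_141 = 100
  b_142 = 773;  b_143 = 401;  b_144 = 946;  b_145 = 286;  b_146 = 667;  b_147 = 997
  b_148 = 648;  b_149 = 782;  b_150 = 491;  b_151 = 835;  b_152 = 395;  b_153 = 869
  b_154 = 218;  b_155 = 562;  b_156 = 781;  b_157 = 862;  b_158 = 49;  b_159 = 969
  b_160 = 969;  b_161 = 94;  b_162 = 389;  b_163 = 483;  b_164 = 753;  b_165 = 281
  b_166 = 655;  b_167 = 409;  b_168 = 172;  b_169 = 214;  b_170 = 992;  b_171 = 221
  b_172 = 796;  b_173 = 331;  b_174 = 572;  b_175 = 5;  b_176 = 239;  b_177 = 106
  b_178 = 200;  b_179 = 464;  b_180 = 425;  b_181 = 791;  b_182 = 138;  b_183 = 767
  b_184 = 285;  b_185 = 329;  b_186 = 309;  b_187 = 295;  b_188 = 833;  b_189 = 351
  b_190 = 152;  b_191 = 834;  b_192 = 551;  b_193 = 296;  b_194 = 645;  b_195 = 324
  b_196 = 881;  b_197 = 151;  b_198 = 137;  b_199 = 324;  b_200 = 940;  b_201 = 969
  b_202 = 988;  b_203 = 159;  b_204 = 344;  b_205 = 274;  b_206 = 833;  b_207 = 857
  b_208 = 649;  b_209 = 814;  b_210 = 561;  b_211 = 531;  b_212 = 565;  b_213 = 810
  b_214 = 215;  b_215 = 849;  b_216 = 474;  b_217 = 451;  b_218 = 38;  b_219 = 739
  b_220 = 1005;  b_221 = 358;  b_222 = 394;  b_223 = 320;  b_224 = 843;  b_225 = 467
  b_226 = 784;  b_227 = 980;  b_228 = 856;  b_229 = 582;  b_230 = 244;  b_231 = 8
  b_232 = 572;  b_233 = 35;  b_234 = 175;  b_235 = 299;  b_236 = 875;  b_237 = 524
  b_238 = 712;  b_239 = 735;  b_240 = 74;  b_241 = 134;  b_242 = 740;  b_243 = 658
  b_244 = 57;  b_245 = 22;  b_246 = 880;  b_247 = 901;  b_248 = 167;  b_249 = 917
  b_250 = 803;  b_251 = 438;  b_252 = 929;  b_253 = 534;  b_254 = 814;  b_255 = 346
  b_256 = 636;  b_257 = 894;  b_258 = 157;  b_259 = 335;  b_260 = 591;  b_261 = 194
  b_262 = 218;  b_263 = 13;  b_264 = 940;  b_265 = 608;  b_266 = 805;  b_267 = 409
  b_268 = 112;  b_269 = 39;  b_270 = 697;  b_271 = 45;  b_272 = 193;  b_273 = 272
  b_274 = 234;  b_275 = 988;  b_276 = 437;  b_277 = 548;  b_278 = 653;  b_279 = 969
  b_280 = 369;  b_281 = 797;  b_282 = 131;  b_283 = 334;  b_284 = 12;  b_285 = 709
  b_286 = 799;  b_287 = 807;  b_288 = 821;  b_289 = 127;  b_290 = 675;  b_291 = 457
  b_292 = 602;  b_293 = 367;  b_294 = 163;  b_295 = 537;  b_296 = 632;  b_297 = 146
  b_298 = 285;  b_299 = 780;  b_300 = 902;  b_301 = 974;  b_302 = 650;  b_303 = 852
  b_304 = 443;  b_305 = 980;  b_306 = 214;  b_307 = 171;  b_308 = 448;  b_309 = 858
  b_310 = 382;  b_311 = 97;  b_312 = 613;  b_313 = 640;  b_314 = 215;  b_315 = 256
  b_316 = 905;  b_317 = 367;  b_318 = 46;  b_319 = 176;  b_320 = 108;  b_321 = 828
  b_322 = 471;  b_323 = 914;  b_324 = 824;  b_325 = 704;  b_326 = 186
b_327 = 963·186 + 968·704 + 870·824 + 567·914 = 15
b_328 = 963·15 + 968·186 + 870·704 + 567·824 = 823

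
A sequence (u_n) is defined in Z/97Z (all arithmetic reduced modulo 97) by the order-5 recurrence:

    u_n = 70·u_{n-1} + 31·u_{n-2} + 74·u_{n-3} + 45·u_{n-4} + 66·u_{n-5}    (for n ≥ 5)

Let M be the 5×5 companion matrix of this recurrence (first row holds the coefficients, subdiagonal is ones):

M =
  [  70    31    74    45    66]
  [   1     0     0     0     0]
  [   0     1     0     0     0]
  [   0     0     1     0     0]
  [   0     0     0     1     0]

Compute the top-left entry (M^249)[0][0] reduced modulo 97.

22

(M^249)[0][0] is the top entry after applying M 249 times to the unit state (1, 0, 0, 0, 0). Equivalently it is h_{253} for the auxiliary sequence (h_n) obeying the same recurrence with h_4 = 1 and h_i = 0 for 0 ≤ i < 4:
h_5 = 70·1 + 31·0 + 74·0 + 45·0 + 66·0 = 70
h_6 = 70·70 + 31·1 + 74·0 + 45·0 + 66·0 = 81
h_7 = 70·81 + 31·70 + 74·1 + 45·0 + 66·0 = 57
h_8 = 70·57 + 31·81 + 74·70 + 45·1 + 66·0 = 86
h_9 = 70·86 + 31·57 + 74·81 + 45·70 + 66·1 = 22
h_10 = 70·22 + 31·86 + 74·57 + 45·81 + 66·70 = 5
Continuing the recurrence:
  h_11 = 78;  h_12 = 34;  h_13 = 0;  h_14 = 64;  h_15 = 69;  h_16 = 9
  h_17 = 49;  h_18 = 55;  h_19 = 75;  h_20 = 20;  h_21 = 21;  h_22 = 60
  h_23 = 47;  h_24 = 41;  h_25 = 71;  h_26 = 31;  h_27 = 94;  h_28 = 88
  h_29 = 3;  h_30 = 67;  h_31 = 14;  h_32 = 57;  h_33 = 96;  h_34 = 29
  h_35 = 17;  h_36 = 72;  h_37 = 81;  h_38 = 20;  h_39 = 84;  h_40 = 75
  h_41 = 77;  h_42 = 1;  h_43 = 12;  h_44 = 65;  h_45 = 25;  h_46 = 80
  h_47 = 54;  h_48 = 90;  h_49 = 6;  h_50 = 40;  h_51 = 90;  h_52 = 78
  h_53 = 57;  h_54 = 35;  h_55 = 92;  h_56 = 47;  h_57 = 52;  h_58 = 73
  h_59 = 63;  h_60 = 84;  h_61 = 53;  h_62 = 39;  h_63 = 6;  h_64 = 6
  h_65 = 72;  h_66 = 59;  h_67 = 47;  h_68 = 55;  h_69 = 20;  h_70 = 22
  h_71 = 17;  h_72 = 5;  h_73 = 51;  h_74 = 18;  h_75 = 93;  h_76 = 64
  h_77 = 68;  h_78 = 51;  h_79 = 73;  h_80 = 80;  h_81 = 6;  h_82 = 50
  h_83 = 58;  h_84 = 19;  h_85 = 59;  h_86 = 17;  h_87 = 53;  h_88 = 94
  h_89 = 4;  h_90 = 38;  h_91 = 55;  h_92 = 54;  h_93 = 34;  h_94 = 10
  h_95 = 63;  h_96 = 7;  h_97 = 32;  h_98 = 16;  h_99 = 14;  h_100 = 72
  h_101 = 24;  h_102 = 20;  h_103 = 40;  h_104 = 48;  h_105 = 78;  h_106 = 73
  h_107 = 38;  h_108 = 72;  h_109 = 62;  h_110 = 66;  h_111 = 65;  h_112 = 54
  h_113 = 82;  h_114 = 80;  h_115 = 19;  h_116 = 11;  h_117 = 80;  h_118 = 63
  h_119 = 65;  h_120 = 10;  h_121 = 63;  h_122 = 88;  h_123 = 28;  h_124 = 25
  h_125 = 15;  h_126 = 84;  h_127 = 34;  h_128 = 46;  h_129 = 11;  h_130 = 73
  h_131 = 21;  h_132 = 34;  h_133 = 33;  h_134 = 5;  h_135 = 49;  h_136 = 19
  h_137 = 61;  h_138 = 24;  h_139 = 43;  h_140 = 38;  h_141 = 68;  h_142 = 64
  h_143 = 18;  h_144 = 20;  h_145 = 40;  h_146 = 92;  h_147 = 32;  h_148 = 52
  h_149 = 10;  h_150 = 14;  h_151 = 40;  h_152 = 84;  h_153 = 10;  h_154 = 85
  h_155 = 68;  h_156 = 5;  h_157 = 95;  h_158 = 26;  h_159 = 31;  h_160 = 72
  h_161 = 17;  h_162 = 61;  h_163 = 44;  h_164 = 69;  h_165 = 26;  h_166 = 24
  h_167 = 18;  h_168 = 43;  h_169 = 10;  h_170 = 50;  h_171 = 74;  h_172 = 20
  h_173 = 12;  h_174 = 49;  h_175 = 78;  h_176 = 71;  h_177 = 70;  h_178 = 59
  h_179 = 62;  h_180 = 1;  h_181 = 32;  h_182 = 69;  h_183 = 67;  h_184 = 45
  h_185 = 5;  h_186 = 86;  h_187 = 2;  h_188 = 20;  h_189 = 60;  h_190 = 50
  h_191 = 93;  h_192 = 49;  h_193 = 65;  h_194 = 52;  h_195 = 82;  h_196 = 38
  h_197 = 77;  h_198 = 60;  h_199 = 31;  h_200 = 69;  h_201 = 5;  h_202 = 52
  h_203 = 94;  h_204 = 36;  h_205 = 93;  h_206 = 83;  h_207 = 7;  h_208 = 18
  h_209 = 18;  h_210 = 84;  h_211 = 80;  h_212 = 41;  h_213 = 81;  h_214 = 78
  h_215 = 70;  h_216 = 67;  h_217 = 68;  h_218 = 18;  h_219 = 37;  h_220 = 4
  h_221 = 56;  h_222 = 52;  h_223 = 86;  h_224 = 42;  h_225 = 16;  h_226 = 78
  h_227 = 70;  h_228 = 63;  h_229 = 33;  h_230 = 41;  h_231 = 72;  h_232 = 9
  h_233 = 93;  h_234 = 38;  h_235 = 30;  h_236 = 88;  h_237 = 34;  h_238 = 44
  h_239 = 51;  h_240 = 4;  h_241 = 39;  h_242 = 85;  h_243 = 44;  h_244 = 22
  h_245 = 58;  h_246 = 41;  h_247 = 15;  h_248 = 31;  h_249 = 31;  h_250 = 20
  h_251 = 82
h_252 = 70·82 + 31·20 + 74·31 + 45·31 + 66·15 = 78
h_253 = 70·78 + 31·82 + 74·20 + 45·31 + 66·31 = 22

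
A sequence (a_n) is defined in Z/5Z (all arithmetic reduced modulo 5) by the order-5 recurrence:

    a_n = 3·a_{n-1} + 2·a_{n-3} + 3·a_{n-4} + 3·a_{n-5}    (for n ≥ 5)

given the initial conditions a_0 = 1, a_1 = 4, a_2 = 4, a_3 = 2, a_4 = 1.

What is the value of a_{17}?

a_5 = 3·1 + 0·2 + 2·4 + 3·4 + 3·1 = 1
a_6 = 3·1 + 0·1 + 2·2 + 3·4 + 3·4 = 1
a_7 = 3·1 + 0·1 + 2·1 + 3·2 + 3·4 = 3
a_8 = 3·3 + 0·1 + 2·1 + 3·1 + 3·2 = 0
a_9 = 3·0 + 0·3 + 2·1 + 3·1 + 3·1 = 3
a_10 = 3·3 + 0·0 + 2·3 + 3·1 + 3·1 = 1
a_11 = 3·1 + 0·3 + 2·0 + 3·3 + 3·1 = 0
a_12 = 3·0 + 0·1 + 2·3 + 3·0 + 3·3 = 0
a_13 = 3·0 + 0·0 + 2·1 + 3·3 + 3·0 = 1
a_14 = 3·1 + 0·0 + 2·0 + 3·1 + 3·3 = 0
a_15 = 3·0 + 0·1 + 2·0 + 3·0 + 3·1 = 3
a_16 = 3·3 + 0·0 + 2·1 + 3·0 + 3·0 = 1
a_17 = 3·1 + 0·3 + 2·0 + 3·1 + 3·0 = 1

1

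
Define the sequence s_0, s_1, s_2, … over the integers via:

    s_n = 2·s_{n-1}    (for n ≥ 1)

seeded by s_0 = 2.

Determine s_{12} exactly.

s_1 = 2·2 = 4
s_2 = 2·4 = 8
s_3 = 2·8 = 16
s_4 = 2·16 = 32
s_5 = 2·32 = 64
s_6 = 2·64 = 128
s_7 = 2·128 = 256
s_8 = 2·256 = 512
s_9 = 2·512 = 1024
s_10 = 2·1024 = 2048
s_11 = 2·2048 = 4096
s_12 = 2·4096 = 8192

8192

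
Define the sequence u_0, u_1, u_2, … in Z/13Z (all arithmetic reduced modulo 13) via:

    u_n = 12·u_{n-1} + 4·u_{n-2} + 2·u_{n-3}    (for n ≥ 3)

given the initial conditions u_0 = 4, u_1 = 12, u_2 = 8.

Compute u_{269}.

u_3 = 12·8 + 4·12 + 2·4 = 9
u_4 = 12·9 + 4·8 + 2·12 = 8
u_5 = 12·8 + 4·9 + 2·8 = 5
u_6 = 12·5 + 4·8 + 2·9 = 6
u_7 = 12·6 + 4·5 + 2·8 = 4
u_8 = 12·4 + 4·6 + 2·5 = 4
Continuing the recurrence:
  u_9 = 11;  u_10 = 0;  u_11 = 0;  u_12 = 9;  u_13 = 4;  u_14 = 6
  u_15 = 2;  u_16 = 4;  u_17 = 3;  u_18 = 4;  u_19 = 3;  u_20 = 6
  u_21 = 1;  u_22 = 3;  u_23 = 0;  u_24 = 1;  u_25 = 5;  u_26 = 12
  u_27 = 10;  u_28 = 9;  u_29 = 3;  u_30 = 1;  u_31 = 3;  u_32 = 7
  u_33 = 7;  u_34 = 1;  u_35 = 2;  u_36 = 3;  u_37 = 7;  u_38 = 9
  u_39 = 12;  u_40 = 12;  u_41 = 2;  u_42 = 5;  u_43 = 1;  u_44 = 10
  u_45 = 4;  u_46 = 12;  u_47 = 11;  u_48 = 6;  u_49 = 10;  u_50 = 10
  u_51 = 3;  u_52 = 5;  u_53 = 1;  u_54 = 12;  u_55 = 2;  u_56 = 9
  u_57 = 10;  u_58 = 4;  u_59 = 2;  u_60 = 8;  u_61 = 8;  u_62 = 2
  u_63 = 7;  u_64 = 4;  u_65 = 2;  u_66 = 2;  u_67 = 1;  u_68 = 11
  u_69 = 10;  u_70 = 10;  u_71 = 0;  u_72 = 8;  u_73 = 12;  u_74 = 7
  u_75 = 5;  u_76 = 8;  u_77 = 0;  u_78 = 3;  u_79 = 0;  u_80 = 12
  u_81 = 7;  u_82 = 2;  u_83 = 11;  u_84 = 11;  u_85 = 11;  u_86 = 3
  u_87 = 11;  u_88 = 10;  u_89 = 1;  u_90 = 9;  u_91 = 2;  u_92 = 10
  u_93 = 3;  u_94 = 2;  u_95 = 4;  u_96 = 10;  u_97 = 10;  u_98 = 12
  u_99 = 9;  u_100 = 7;  u_101 = 1;  u_102 = 6;  u_103 = 12;  u_104 = 1
  u_105 = 7;  u_106 = 8;  u_107 = 9;  u_108 = 11;  u_109 = 2;  u_110 = 8
  u_111 = 9;  u_112 = 1;  u_113 = 12;  u_114 = 10;  u_115 = 1;  u_116 = 11
  u_117 = 0;  u_118 = 7;  u_119 = 2;  u_120 = 0;  u_121 = 9;  u_122 = 8
  u_123 = 2;  u_124 = 9;  u_125 = 2;  u_126 = 12;  u_127 = 1;  u_128 = 12
  u_129 = 3;  u_130 = 8;  u_131 = 2;  u_132 = 10;  u_133 = 1;  u_134 = 4
  u_135 = 7;  u_136 = 11;  u_137 = 12;  u_138 = 7;  u_139 = 11;  u_140 = 2
  u_141 = 4;  u_142 = 0;  u_143 = 7;  u_144 = 1;  u_145 = 1;  u_146 = 4
  u_147 = 2;  u_148 = 3;  u_149 = 0;  u_150 = 3;  u_151 = 3;  u_152 = 9
  u_153 = 9;  u_154 = 7;  u_155 = 8;  u_156 = 12;  u_157 = 8;  u_158 = 4
  u_159 = 0;  u_160 = 6;  u_161 = 2;  u_162 = 9;  u_163 = 11;  u_164 = 3
  u_165 = 7;  u_166 = 1;  u_167 = 7;  u_168 = 11;  u_169 = 6;  u_170 = 0
  u_171 = 7;  u_172 = 5;  u_173 = 10;  u_174 = 11;  u_175 = 0;  u_176 = 12
  u_177 = 10;  u_178 = 12;  u_179 = 0;  u_180 = 3;  u_181 = 8;  u_182 = 4
  u_183 = 8;  u_184 = 11;  u_185 = 3;  u_186 = 5;  u_187 = 3;  u_188 = 10
  u_189 = 12;  u_190 = 8;  u_191 = 8;  u_192 = 9;  u_193 = 0;  u_194 = 0
  u_195 = 5;  u_196 = 8;  u_197 = 12;  u_198 = 4;  u_199 = 8;  u_200 = 6
  u_201 = 8;  u_202 = 6;  u_203 = 12;  u_204 = 2;  u_205 = 6;  u_206 = 0
  u_207 = 2;  u_208 = 10;  u_209 = 11;  u_210 = 7;  u_211 = 5;  u_212 = 6
  u_213 = 2;  u_214 = 6;  u_215 = 1;  u_216 = 1;  u_217 = 2;  u_218 = 4
  u_219 = 6;  u_220 = 1;  u_221 = 5;  u_222 = 11;  u_223 = 11;  u_224 = 4
  u_225 = 10;  u_226 = 2;  u_227 = 7;  u_228 = 8;  u_229 = 11;  u_230 = 9
  u_231 = 12;  u_232 = 7;  u_233 = 7;  u_234 = 6;  u_235 = 10;  u_236 = 2
  u_237 = 11;  u_238 = 4;  u_239 = 5;  u_240 = 7;  u_241 = 8;  u_242 = 4
  u_243 = 3;  u_244 = 3;  u_245 = 4;  u_246 = 1;  u_247 = 8;  u_248 = 4
  u_249 = 4;  u_250 = 2;  u_251 = 9;  u_252 = 7;  u_253 = 7;  u_254 = 0
  u_255 = 3;  u_256 = 11;  u_257 = 1;  u_258 = 10;  u_259 = 3;  u_260 = 0
  u_261 = 6;  u_262 = 0;  u_263 = 11;  u_264 = 1;  u_265 = 4;  u_266 = 9
  u_267 = 9
u_268 = 12·9 + 4·9 + 2·4 = 9
u_269 = 12·9 + 4·9 + 2·9 = 6

6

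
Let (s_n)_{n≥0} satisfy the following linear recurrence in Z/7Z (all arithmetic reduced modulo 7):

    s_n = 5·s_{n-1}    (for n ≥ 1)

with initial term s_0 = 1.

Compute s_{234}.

1

s_1 = 5·1 = 5
s_2 = 5·5 = 4
s_3 = 5·4 = 6
s_4 = 5·6 = 2
s_5 = 5·2 = 3
s_6 = 5·3 = 1
(s_6) = (1) = (s_0), so the sequence has period 6.
234 ≡ 0 (mod 6), hence s_234 = s_0 = 1.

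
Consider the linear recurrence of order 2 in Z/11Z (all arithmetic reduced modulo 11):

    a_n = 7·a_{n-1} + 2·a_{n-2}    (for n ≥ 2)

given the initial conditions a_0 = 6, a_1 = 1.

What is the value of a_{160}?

1

a_2 = 7·1 + 2·6 = 8
a_3 = 7·8 + 2·1 = 3
a_4 = 7·3 + 2·8 = 4
a_5 = 7·4 + 2·3 = 1
a_6 = 7·1 + 2·4 = 4
a_7 = 7·4 + 2·1 = 8
a_8 = 7·8 + 2·4 = 9
a_9 = 7·9 + 2·8 = 2
a_10 = 7·2 + 2·9 = 10
a_11 = 7·10 + 2·2 = 8
a_12 = 7·8 + 2·10 = 10
a_13 = 7·10 + 2·8 = 9
a_14 = 7·9 + 2·10 = 6
a_15 = 7·6 + 2·9 = 5
a_16 = 7·5 + 2·6 = 3
a_17 = 7·3 + 2·5 = 9
a_18 = 7·9 + 2·3 = 3
a_19 = 7·3 + 2·9 = 6
a_20 = 7·6 + 2·3 = 4
a_21 = 7·4 + 2·6 = 7
a_22 = 7·7 + 2·4 = 2
a_23 = 7·2 + 2·7 = 6
a_24 = 7·6 + 2·2 = 2
a_25 = 7·2 + 2·6 = 4
a_26 = 7·4 + 2·2 = 10
a_27 = 7·10 + 2·4 = 1
a_28 = 7·1 + 2·10 = 5
a_29 = 7·5 + 2·1 = 4
a_30 = 7·4 + 2·5 = 5
a_31 = 7·5 + 2·4 = 10
a_32 = 7·10 + 2·5 = 3
a_33 = 7·3 + 2·10 = 8
a_34 = 7·8 + 2·3 = 7
a_35 = 7·7 + 2·8 = 10
a_36 = 7·10 + 2·7 = 7
a_37 = 7·7 + 2·10 = 3
a_38 = 7·3 + 2·7 = 2
a_39 = 7·2 + 2·3 = 9
a_40 = 7·9 + 2·2 = 1
a_41 = 7·1 + 2·9 = 3
a_42 = 7·3 + 2·1 = 1
a_43 = 7·1 + 2·3 = 2
a_44 = 7·2 + 2·1 = 5
a_45 = 7·5 + 2·2 = 6
a_46 = 7·6 + 2·5 = 8
a_47 = 7·8 + 2·6 = 2
a_48 = 7·2 + 2·8 = 8
a_49 = 7·8 + 2·2 = 5
a_50 = 7·5 + 2·8 = 7
a_51 = 7·7 + 2·5 = 4
a_52 = 7·4 + 2·7 = 9
a_53 = 7·9 + 2·4 = 5
a_54 = 7·5 + 2·9 = 9
a_55 = 7·9 + 2·5 = 7
a_56 = 7·7 + 2·9 = 1
a_57 = 7·1 + 2·7 = 10
a_58 = 7·10 + 2·1 = 6
a_59 = 7·6 + 2·10 = 7
a_60 = 7·7 + 2·6 = 6
a_61 = 7·6 + 2·7 = 1
(a_60, a_61) = (6, 1) = (a_0, a_1), so the sequence has period 60.
160 ≡ 40 (mod 60), hence a_160 = a_40 = 1.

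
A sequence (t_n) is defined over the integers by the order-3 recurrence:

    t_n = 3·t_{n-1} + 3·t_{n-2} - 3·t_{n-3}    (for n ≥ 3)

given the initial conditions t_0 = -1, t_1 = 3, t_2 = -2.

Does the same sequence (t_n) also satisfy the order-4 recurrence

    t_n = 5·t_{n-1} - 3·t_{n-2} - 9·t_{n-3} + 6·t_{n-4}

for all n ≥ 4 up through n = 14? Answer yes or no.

yes

Terms t_0..t_14: -1, 3, -2, 6, 3, 33, 90, 360, 1251, 4563, 16362, 59022, 212463, 765369, 2756430
n=4: candidate gives 3, actual t_4 = 3 ✓
n=5: candidate gives 33, actual t_5 = 33 ✓
n=6: candidate gives 90, actual t_6 = 90 ✓
n=7: candidate gives 360, actual t_7 = 360 ✓
n=8: candidate gives 1251, actual t_8 = 1251 ✓
n=9: candidate gives 4563, actual t_9 = 4563 ✓
n=10: candidate gives 16362, actual t_10 = 16362 ✓
n=11: candidate gives 59022, actual t_11 = 59022 ✓
n=12: candidate gives 212463, actual t_12 = 212463 ✓
n=13: candidate gives 765369, actual t_13 = 765369 ✓
n=14: candidate gives 2756430, actual t_14 = 2756430 ✓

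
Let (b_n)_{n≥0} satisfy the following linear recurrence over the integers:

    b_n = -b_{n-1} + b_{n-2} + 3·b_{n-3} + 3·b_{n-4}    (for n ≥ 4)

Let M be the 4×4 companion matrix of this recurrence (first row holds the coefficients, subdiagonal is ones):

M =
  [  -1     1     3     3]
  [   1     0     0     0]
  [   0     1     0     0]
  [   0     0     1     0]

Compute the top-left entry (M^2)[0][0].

2

(M^2)[0][0] is the top entry after applying M 2 times to the unit state (1, 0, 0, 0). Equivalently it is h_{5} for the auxiliary sequence (h_n) obeying the same recurrence with h_3 = 1 and h_i = 0 for 0 ≤ i < 3:
h_4 = -1·1 + 1·0 + 3·0 + 3·0 = -1
h_5 = -1·-1 + 1·1 + 3·0 + 3·0 = 2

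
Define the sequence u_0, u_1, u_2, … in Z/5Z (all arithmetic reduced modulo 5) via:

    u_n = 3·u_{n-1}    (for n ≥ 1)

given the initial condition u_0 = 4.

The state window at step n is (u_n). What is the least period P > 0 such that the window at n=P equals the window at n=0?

n=0: window = (4)
n=1: window = (2)
n=2: window = (1)
n=3: window = (3)
n=4: window = (4)
window at n=4 equals window at n=0 → period = 4

4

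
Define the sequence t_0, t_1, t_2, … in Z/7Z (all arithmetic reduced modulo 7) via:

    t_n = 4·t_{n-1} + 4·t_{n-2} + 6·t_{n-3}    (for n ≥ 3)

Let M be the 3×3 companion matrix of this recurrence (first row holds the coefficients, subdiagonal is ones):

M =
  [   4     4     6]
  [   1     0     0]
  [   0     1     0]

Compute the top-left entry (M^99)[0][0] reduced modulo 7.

4

(M^99)[0][0] is the top entry after applying M 99 times to the unit state (1, 0, 0). Equivalently it is h_{101} for the auxiliary sequence (h_n) obeying the same recurrence with h_2 = 1 and h_i = 0 for 0 ≤ i < 2:
h_3 = 4·1 + 4·0 + 6·0 = 4
h_4 = 4·4 + 4·1 + 6·0 = 6
h_5 = 4·6 + 4·4 + 6·1 = 4
h_6 = 4·4 + 4·6 + 6·4 = 1
h_7 = 4·1 + 4·4 + 6·6 = 0
h_8 = 4·0 + 4·1 + 6·4 = 0
h_9 = 4·0 + 4·0 + 6·1 = 6
h_10 = 4·6 + 4·0 + 6·0 = 3
h_11 = 4·3 + 4·6 + 6·0 = 1
h_12 = 4·1 + 4·3 + 6·6 = 3
h_13 = 4·3 + 4·1 + 6·3 = 6
h_14 = 4·6 + 4·3 + 6·1 = 0
h_15 = 4·0 + 4·6 + 6·3 = 0
h_16 = 4·0 + 4·0 + 6·6 = 1
(h_14, h_15, h_16) = (0, 0, 1) = (h_0, h_1, h_2), so the sequence has period 14.
101 ≡ 3 (mod 14), hence h_101 = h_3 = 4.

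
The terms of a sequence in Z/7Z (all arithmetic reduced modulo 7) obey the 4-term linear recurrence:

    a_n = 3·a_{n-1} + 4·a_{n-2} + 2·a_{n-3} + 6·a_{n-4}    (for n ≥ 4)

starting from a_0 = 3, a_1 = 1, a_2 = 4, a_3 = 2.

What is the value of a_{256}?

a_4 = 3·2 + 4·4 + 2·1 + 6·3 = 0
a_5 = 3·0 + 4·2 + 2·4 + 6·1 = 1
a_6 = 3·1 + 4·0 + 2·2 + 6·4 = 3
a_7 = 3·3 + 4·1 + 2·0 + 6·2 = 4
a_8 = 3·4 + 4·3 + 2·1 + 6·0 = 5
a_9 = 3·5 + 4·4 + 2·3 + 6·1 = 1
a_10 = 3·1 + 4·5 + 2·4 + 6·3 = 0
a_11 = 3·0 + 4·1 + 2·5 + 6·4 = 3
a_12 = 3·3 + 4·0 + 2·1 + 6·5 = 6
a_13 = 3·6 + 4·3 + 2·0 + 6·1 = 1
a_14 = 3·1 + 4·6 + 2·3 + 6·0 = 5
a_15 = 3·5 + 4·1 + 2·6 + 6·3 = 0
a_16 = 3·0 + 4·5 + 2·1 + 6·6 = 2
a_17 = 3·2 + 4·0 + 2·5 + 6·1 = 1
a_18 = 3·1 + 4·2 + 2·0 + 6·5 = 6
a_19 = 3·6 + 4·1 + 2·2 + 6·0 = 5
a_20 = 3·5 + 4·6 + 2·1 + 6·2 = 4
a_21 = 3·4 + 4·5 + 2·6 + 6·1 = 1
a_22 = 3·1 + 4·4 + 2·5 + 6·6 = 2
a_23 = 3·2 + 4·1 + 2·4 + 6·5 = 6
a_24 = 3·6 + 4·2 + 2·1 + 6·4 = 3
a_25 = 3·3 + 4·6 + 2·2 + 6·1 = 1
a_26 = 3·1 + 4·3 + 2·6 + 6·2 = 4
a_27 = 3·4 + 4·1 + 2·3 + 6·6 = 2
(a_24, a_25, a_26, a_27) = (3, 1, 4, 2) = (a_0, a_1, a_2, a_3), so the sequence has period 24.
256 ≡ 16 (mod 24), hence a_256 = a_16 = 2.

2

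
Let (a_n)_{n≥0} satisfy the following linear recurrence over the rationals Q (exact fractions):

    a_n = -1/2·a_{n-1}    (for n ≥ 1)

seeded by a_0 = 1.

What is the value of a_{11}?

a_1 = -1/2·1 = -1/2
a_2 = -1/2·-1/2 = 1/4
a_3 = -1/2·1/4 = -1/8
a_4 = -1/2·-1/8 = 1/16
a_5 = -1/2·1/16 = -1/32
a_6 = -1/2·-1/32 = 1/64
a_7 = -1/2·1/64 = -1/128
a_8 = -1/2·-1/128 = 1/256
a_9 = -1/2·1/256 = -1/512
a_10 = -1/2·-1/512 = 1/1024
a_11 = -1/2·1/1024 = -1/2048

-1/2048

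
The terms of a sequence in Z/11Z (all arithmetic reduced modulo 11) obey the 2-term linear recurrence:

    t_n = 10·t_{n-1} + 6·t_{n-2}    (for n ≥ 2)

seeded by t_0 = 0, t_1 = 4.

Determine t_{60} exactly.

t_2 = 10·4 + 6·0 = 7
t_3 = 10·7 + 6·4 = 6
t_4 = 10·6 + 6·7 = 3
t_5 = 10·3 + 6·6 = 0
t_6 = 10·0 + 6·3 = 7
t_7 = 10·7 + 6·0 = 4
t_8 = 10·4 + 6·7 = 5
t_9 = 10·5 + 6·4 = 8
t_10 = 10·8 + 6·5 = 0
t_11 = 10·0 + 6·8 = 4
(t_10, t_11) = (0, 4) = (t_0, t_1), so the sequence has period 10.
60 ≡ 0 (mod 10), hence t_60 = t_0 = 0.

0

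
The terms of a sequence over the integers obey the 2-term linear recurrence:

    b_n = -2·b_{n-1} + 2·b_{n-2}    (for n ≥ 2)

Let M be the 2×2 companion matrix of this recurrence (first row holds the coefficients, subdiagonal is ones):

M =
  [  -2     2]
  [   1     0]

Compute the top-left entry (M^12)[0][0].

(M^12)[0][0] is the top entry after applying M 12 times to the unit state (1, 0). Equivalently it is h_{13} for the auxiliary sequence (h_n) obeying the same recurrence with h_1 = 1 and h_i = 0 for 0 ≤ i < 1:
h_2 = -2·1 + 2·0 = -2
h_3 = -2·-2 + 2·1 = 6
h_4 = -2·6 + 2·-2 = -16
h_5 = -2·-16 + 2·6 = 44
h_6 = -2·44 + 2·-16 = -120
h_7 = -2·-120 + 2·44 = 328
h_8 = -2·328 + 2·-120 = -896
h_9 = -2·-896 + 2·328 = 2448
h_10 = -2·2448 + 2·-896 = -6688
h_11 = -2·-6688 + 2·2448 = 18272
h_12 = -2·18272 + 2·-6688 = -49920
h_13 = -2·-49920 + 2·18272 = 136384

136384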